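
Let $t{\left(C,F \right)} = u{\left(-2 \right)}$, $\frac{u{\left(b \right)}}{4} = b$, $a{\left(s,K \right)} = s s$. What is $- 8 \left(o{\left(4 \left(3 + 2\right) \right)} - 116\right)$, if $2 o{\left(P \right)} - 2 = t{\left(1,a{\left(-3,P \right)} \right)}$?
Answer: $952$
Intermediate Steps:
$a{\left(s,K \right)} = s^{2}$
$u{\left(b \right)} = 4 b$
$t{\left(C,F \right)} = -8$ ($t{\left(C,F \right)} = 4 \left(-2\right) = -8$)
$o{\left(P \right)} = -3$ ($o{\left(P \right)} = 1 + \frac{1}{2} \left(-8\right) = 1 - 4 = -3$)
$- 8 \left(o{\left(4 \left(3 + 2\right) \right)} - 116\right) = - 8 \left(-3 - 116\right) = \left(-8\right) \left(-119\right) = 952$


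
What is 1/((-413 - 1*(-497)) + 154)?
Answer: 1/238 ≈ 0.0042017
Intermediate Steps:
1/((-413 - 1*(-497)) + 154) = 1/((-413 + 497) + 154) = 1/(84 + 154) = 1/238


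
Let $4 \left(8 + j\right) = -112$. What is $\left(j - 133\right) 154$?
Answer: $-26026$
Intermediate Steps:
$j = -36$ ($j = -8 + \frac{1}{4} \left(-112\right) = -8 - 28 = -36$)
$\left(j - 133\right) 154 = \left(-36 - 133\right) 154 = \left(-169\right) 154 = -26026$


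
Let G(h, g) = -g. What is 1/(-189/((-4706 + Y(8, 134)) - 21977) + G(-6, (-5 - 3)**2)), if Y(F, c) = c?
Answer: -26549/1698947 ≈ -0.015627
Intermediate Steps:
1/(-189/((-4706 + Y(8, 134)) - 21977) + G(-6, (-5 - 3)**2)) = 1/(-189/((-4706 + 134) - 21977) - (-5 - 3)**2) = 1/(-189/(-4572 - 21977) - 1*(-8)**2) = 1/(-189/(-26549) - 1*64) = 1/(-189*(-1/26549) - 64) = 1/(189/26549 - 64) = 1/(-1698947/26549) = -26549/1698947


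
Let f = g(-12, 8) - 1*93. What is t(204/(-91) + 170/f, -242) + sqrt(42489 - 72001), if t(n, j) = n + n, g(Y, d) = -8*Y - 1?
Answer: 15062/91 + 2*I*sqrt(7378) ≈ 165.52 + 171.79*I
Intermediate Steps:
g(Y, d) = -1 - 8*Y
f = 2 (f = (-1 - 8*(-12)) - 1*93 = (-1 + 96) - 93 = 95 - 93 = 2)
t(n, j) = 2*n
t(204/(-91) + 170/f, -242) + sqrt(42489 - 72001) = 2*(204/(-91) + 170/2) + sqrt(42489 - 72001) = 2*(204*(-1/91) + 170*(1/2)) + sqrt(-29512) = 2*(-204/91 + 85) + 2*I*sqrt(7378) = 2*(7531/91) + 2*I*sqrt(7378) = 15062/91 + 2*I*sqrt(7378)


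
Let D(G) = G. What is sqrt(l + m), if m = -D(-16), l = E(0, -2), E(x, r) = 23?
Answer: sqrt(39) ≈ 6.2450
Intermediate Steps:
l = 23
m = 16 (m = -1*(-16) = 16)
sqrt(l + m) = sqrt(23 + 16) = sqrt(39)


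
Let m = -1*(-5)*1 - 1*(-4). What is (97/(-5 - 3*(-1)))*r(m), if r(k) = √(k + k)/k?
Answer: -97*√2/6 ≈ -22.863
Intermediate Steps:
m = 9 (m = 5*1 + 4 = 5 + 4 = 9)
r(k) = √2/√k (r(k) = √(2*k)/k = (√2*√k)/k = √2/√k)
(97/(-5 - 3*(-1)))*r(m) = (97/(-5 - 3*(-1)))*(√2/√9) = (97/(-5 + 3))*(√2*(⅓)) = (97/(-2))*(√2/3) = (97*(-½))*(√2/3) = -97*√2/6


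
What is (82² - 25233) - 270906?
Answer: -289415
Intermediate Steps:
(82² - 25233) - 270906 = (6724 - 25233) - 270906 = -18509 - 270906 = -289415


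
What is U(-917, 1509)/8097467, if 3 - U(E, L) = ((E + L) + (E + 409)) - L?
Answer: 204/1156781 ≈ 0.00017635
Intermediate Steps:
U(E, L) = -406 - 2*E (U(E, L) = 3 - (((E + L) + (E + 409)) - L) = 3 - (((E + L) + (409 + E)) - L) = 3 - ((409 + L + 2*E) - L) = 3 - (409 + 2*E) = 3 + (-409 - 2*E) = -406 - 2*E)
U(-917, 1509)/8097467 = (-406 - 2*(-917))/8097467 = (-406 + 1834)*(1/8097467) = 1428*(1/8097467) = 204/1156781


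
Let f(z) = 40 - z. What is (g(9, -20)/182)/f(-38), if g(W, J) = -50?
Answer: -25/7098 ≈ -0.0035221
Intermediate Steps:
(g(9, -20)/182)/f(-38) = (-50/182)/(40 - 1*(-38)) = (-50*1/182)/(40 + 38) = -25/91/78 = -25/91*1/78 = -25/7098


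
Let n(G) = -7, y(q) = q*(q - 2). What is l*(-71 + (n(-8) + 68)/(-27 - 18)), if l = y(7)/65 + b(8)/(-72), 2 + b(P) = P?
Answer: -57794/1755 ≈ -32.931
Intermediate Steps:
y(q) = q*(-2 + q)
b(P) = -2 + P
l = 71/156 (l = (7*(-2 + 7))/65 + (-2 + 8)/(-72) = (7*5)*(1/65) + 6*(-1/72) = 35*(1/65) - 1/12 = 7/13 - 1/12 = 71/156 ≈ 0.45513)
l*(-71 + (n(-8) + 68)/(-27 - 18)) = 71*(-71 + (-7 + 68)/(-27 - 18))/156 = 71*(-71 + 61/(-45))/156 = 71*(-71 + 61*(-1/45))/156 = 71*(-71 - 61/45)/156 = (71/156)*(-3256/45) = -57794/1755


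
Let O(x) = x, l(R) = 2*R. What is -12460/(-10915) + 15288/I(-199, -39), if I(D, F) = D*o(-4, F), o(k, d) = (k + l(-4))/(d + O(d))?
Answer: -216433168/434417 ≈ -498.22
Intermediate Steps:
o(k, d) = (-8 + k)/(2*d) (o(k, d) = (k + 2*(-4))/(d + d) = (k - 8)/((2*d)) = (-8 + k)*(1/(2*d)) = (-8 + k)/(2*d))
I(D, F) = -6*D/F (I(D, F) = D*((-8 - 4)/(2*F)) = D*((1/2)*(-12)/F) = D*(-6/F) = -6*D/F)
-12460/(-10915) + 15288/I(-199, -39) = -12460/(-10915) + 15288/((-6*(-199)/(-39))) = -12460*(-1/10915) + 15288/((-6*(-199)*(-1/39))) = 2492/2183 + 15288/(-398/13) = 2492/2183 + 15288*(-13/398) = 2492/2183 - 99372/199 = -216433168/434417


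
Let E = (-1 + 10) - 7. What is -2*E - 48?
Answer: -52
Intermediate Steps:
E = 2 (E = 9 - 7 = 2)
-2*E - 48 = -2*2 - 48 = -4 - 48 = -52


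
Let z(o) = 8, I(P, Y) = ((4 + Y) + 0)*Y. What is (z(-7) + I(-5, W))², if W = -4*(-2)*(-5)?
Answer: 2096704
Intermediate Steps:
W = -40 (W = 8*(-5) = -40)
I(P, Y) = Y*(4 + Y) (I(P, Y) = (4 + Y)*Y = Y*(4 + Y))
(z(-7) + I(-5, W))² = (8 - 40*(4 - 40))² = (8 - 40*(-36))² = (8 + 1440)² = 1448² = 2096704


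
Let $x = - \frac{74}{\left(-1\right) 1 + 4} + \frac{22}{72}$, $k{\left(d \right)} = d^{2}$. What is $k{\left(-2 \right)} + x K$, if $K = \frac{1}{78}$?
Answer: $\frac{10355}{2808} \approx 3.6877$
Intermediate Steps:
$K = \frac{1}{78} \approx 0.012821$
$x = - \frac{877}{36}$ ($x = - \frac{74}{-1 + 4} + 22 \cdot \frac{1}{72} = - \frac{74}{3} + \frac{11}{36} = - \frac{877}{36} \approx -24.361$)
$k{\left(-2 \right)} + x K = \left(-2\right)^{2} - \frac{877}{2808} = 4 - \frac{877}{2808} = \frac{10355}{2808}$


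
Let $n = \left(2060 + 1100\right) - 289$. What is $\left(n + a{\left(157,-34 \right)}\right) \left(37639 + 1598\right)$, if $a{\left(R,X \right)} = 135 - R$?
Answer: $111786213$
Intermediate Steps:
$n = 2871$ ($n = 3160 - 289 = 2871$)
$\left(n + a{\left(157,-34 \right)}\right) \left(37639 + 1598\right) = \left(2871 + \left(135 - 157\right)\right) \left(37639 + 1598\right) = \left(2871 + \left(135 - 157\right)\right) 39237 = \left(2871 - 22\right) 39237 = 2849 \cdot 39237 = 111786213$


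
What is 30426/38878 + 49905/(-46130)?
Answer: -7666503/25620602 ≈ -0.29923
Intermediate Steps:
30426/38878 + 49905/(-46130) = 30426*(1/38878) + 49905*(-1/46130) = 15213/19439 - 9981/9226 = -7666503/25620602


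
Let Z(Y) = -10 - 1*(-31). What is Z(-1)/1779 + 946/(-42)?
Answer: -280342/12453 ≈ -22.512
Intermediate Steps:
Z(Y) = 21 (Z(Y) = -10 + 31 = 21)
Z(-1)/1779 + 946/(-42) = 21/1779 + 946/(-42) = 21*(1/1779) + 946*(-1/42) = 7/593 - 473/21 = -280342/12453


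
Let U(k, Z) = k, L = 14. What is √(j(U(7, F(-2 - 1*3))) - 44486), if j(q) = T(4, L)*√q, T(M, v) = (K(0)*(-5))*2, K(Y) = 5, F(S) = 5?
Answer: √(-44486 - 50*√7) ≈ 211.23*I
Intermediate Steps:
T(M, v) = -50 (T(M, v) = (5*(-5))*2 = -25*2 = -50)
j(q) = -50*√q
√(j(U(7, F(-2 - 1*3))) - 44486) = √(-50*√7 - 44486) = √(-44486 - 50*√7)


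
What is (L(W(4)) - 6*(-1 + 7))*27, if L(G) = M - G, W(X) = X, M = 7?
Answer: -891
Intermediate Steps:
L(G) = 7 - G
(L(W(4)) - 6*(-1 + 7))*27 = ((7 - 1*4) - 6*(-1 + 7))*27 = ((7 - 4) - 6*6)*27 = (3 - 36)*27 = -33*27 = -891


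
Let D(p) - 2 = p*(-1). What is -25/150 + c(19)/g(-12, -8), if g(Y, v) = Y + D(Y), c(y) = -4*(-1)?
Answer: 11/6 ≈ 1.8333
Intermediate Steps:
c(y) = 4
D(p) = 2 - p (D(p) = 2 + p*(-1) = 2 - p)
g(Y, v) = 2 (g(Y, v) = Y + (2 - Y) = 2)
-25/150 + c(19)/g(-12, -8) = -25/150 + 4/2 = -25*1/150 + 4*(½) = -⅙ + 2 = 11/6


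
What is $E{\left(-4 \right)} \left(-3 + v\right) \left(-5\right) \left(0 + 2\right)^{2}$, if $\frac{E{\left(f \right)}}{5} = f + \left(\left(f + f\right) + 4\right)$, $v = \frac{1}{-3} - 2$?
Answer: $- \frac{12800}{3} \approx -4266.7$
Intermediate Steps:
$v = - \frac{7}{3}$ ($v = - \frac{1}{3} - 2 = - \frac{7}{3} \approx -2.3333$)
$E{\left(f \right)} = 20 + 15 f$ ($E{\left(f \right)} = 5 \left(f + \left(\left(f + f\right) + 4\right)\right) = 5 \left(f + \left(2 f + 4\right)\right) = 5 \left(f + \left(4 + 2 f\right)\right) = 5 \left(4 + 3 f\right) = 20 + 15 f$)
$E{\left(-4 \right)} \left(-3 + v\right) \left(-5\right) \left(0 + 2\right)^{2} = \left(20 + 15 \left(-4\right)\right) \left(-3 - \frac{7}{3}\right) \left(-5\right) \left(0 + 2\right)^{2} = \left(20 - 60\right) \left(\left(- \frac{16}{3}\right) \left(-5\right)\right) 2^{2} = \left(-40\right) \frac{80}{3} \cdot 4 = \left(- \frac{3200}{3}\right) 4 = - \frac{12800}{3}$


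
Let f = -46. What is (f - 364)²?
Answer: 168100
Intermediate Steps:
(f - 364)² = (-46 - 364)² = (-410)² = 168100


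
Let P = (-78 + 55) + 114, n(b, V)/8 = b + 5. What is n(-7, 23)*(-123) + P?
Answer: 2059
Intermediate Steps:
n(b, V) = 40 + 8*b (n(b, V) = 8*(b + 5) = 8*(5 + b) = 40 + 8*b)
P = 91 (P = -23 + 114 = 91)
n(-7, 23)*(-123) + P = (40 + 8*(-7))*(-123) + 91 = (40 - 56)*(-123) + 91 = -16*(-123) + 91 = 1968 + 91 = 2059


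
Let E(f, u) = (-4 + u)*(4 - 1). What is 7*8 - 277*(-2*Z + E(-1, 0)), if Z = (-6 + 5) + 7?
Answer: 6704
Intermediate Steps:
E(f, u) = -12 + 3*u (E(f, u) = (-4 + u)*3 = -12 + 3*u)
Z = 6 (Z = -1 + 7 = 6)
7*8 - 277*(-2*Z + E(-1, 0)) = 7*8 - 277*(-2*6 + (-12 + 3*0)) = 56 - 277*(-12 + (-12 + 0)) = 56 - 277*(-12 - 12) = 56 - 277*(-24) = 56 + 6648 = 6704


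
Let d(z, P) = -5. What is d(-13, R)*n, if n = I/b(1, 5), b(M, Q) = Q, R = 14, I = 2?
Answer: -2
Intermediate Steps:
n = 2/5 ≈ 0.40000
d(-13, R)*n = -5*2/5 = -2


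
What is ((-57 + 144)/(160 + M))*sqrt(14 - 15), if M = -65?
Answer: 87*I/95 ≈ 0.91579*I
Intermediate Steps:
((-57 + 144)/(160 + M))*sqrt(14 - 15) = ((-57 + 144)/(160 - 65))*sqrt(14 - 15) = (87/95)*sqrt(-1) = (87*(1/95))*I = 87*I/95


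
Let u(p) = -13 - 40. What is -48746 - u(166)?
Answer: -48693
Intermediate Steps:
u(p) = -53
-48746 - u(166) = -48746 - 1*(-53) = -48746 + 53 = -48693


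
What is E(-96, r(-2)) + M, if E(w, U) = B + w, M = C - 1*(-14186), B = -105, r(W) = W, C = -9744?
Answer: 4241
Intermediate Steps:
M = 4442 (M = -9744 - 1*(-14186) = -9744 + 14186 = 4442)
E(w, U) = -105 + w
E(-96, r(-2)) + M = (-105 - 96) + 4442 = -201 + 4442 = 4241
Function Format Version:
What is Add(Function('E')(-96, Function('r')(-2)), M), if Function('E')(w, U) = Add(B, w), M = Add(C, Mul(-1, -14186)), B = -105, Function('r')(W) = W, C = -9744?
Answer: 4241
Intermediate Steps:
M = 4442 (M = Add(-9744, Mul(-1, -14186)) = Add(-9744, 14186) = 4442)
Function('E')(w, U) = Add(-105, w)
Add(Function('E')(-96, Function('r')(-2)), M) = Add(Add(-105, -96), 4442) = Add(-201, 4442) = 4241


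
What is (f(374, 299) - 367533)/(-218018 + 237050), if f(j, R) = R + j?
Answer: -7055/366 ≈ -19.276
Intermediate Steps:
(f(374, 299) - 367533)/(-218018 + 237050) = ((299 + 374) - 367533)/(-218018 + 237050) = (673 - 367533)/19032 = -366860*1/19032 = -7055/366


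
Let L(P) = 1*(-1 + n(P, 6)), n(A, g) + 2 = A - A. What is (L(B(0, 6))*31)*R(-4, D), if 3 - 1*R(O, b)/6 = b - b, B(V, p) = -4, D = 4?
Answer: -1674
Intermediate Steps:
R(O, b) = 18 (R(O, b) = 18 - 6*(b - b) = 18 - 6*0 = 18 + 0 = 18)
n(A, g) = -2 (n(A, g) = -2 + (A - A) = -2 + 0 = -2)
L(P) = -3 (L(P) = 1*(-1 - 2) = 1*(-3) = -3)
(L(B(0, 6))*31)*R(-4, D) = -3*31*18 = -93*18 = -1674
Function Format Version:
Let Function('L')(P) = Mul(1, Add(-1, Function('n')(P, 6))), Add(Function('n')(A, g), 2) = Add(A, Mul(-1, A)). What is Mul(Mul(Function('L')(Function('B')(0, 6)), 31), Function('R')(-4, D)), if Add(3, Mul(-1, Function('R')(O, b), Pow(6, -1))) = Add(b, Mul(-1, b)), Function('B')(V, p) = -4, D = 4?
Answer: -1674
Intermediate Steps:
Function('R')(O, b) = 18 (Function('R')(O, b) = Add(18, Mul(-6, Add(b, Mul(-1, b)))) = Add(18, Mul(-6, 0)) = Add(18, 0) = 18)
Function('n')(A, g) = -2 (Function('n')(A, g) = Add(-2, Add(A, Mul(-1, A))) = Add(-2, 0) = -2)
Function('L')(P) = -3 (Function('L')(P) = Mul(1, Add(-1, -2)) = Mul(1, -3) = -3)
Mul(Mul(Function('L')(Function('B')(0, 6)), 31), Function('R')(-4, D)) = Mul(Mul(-3, 31), 18) = Mul(-93, 18) = -1674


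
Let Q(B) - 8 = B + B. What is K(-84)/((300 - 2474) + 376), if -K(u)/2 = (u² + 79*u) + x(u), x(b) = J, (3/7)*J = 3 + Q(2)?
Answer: 455/899 ≈ 0.50612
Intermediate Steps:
Q(B) = 8 + 2*B (Q(B) = 8 + (B + B) = 8 + 2*B)
J = 35 (J = 7*(3 + (8 + 2*2))/3 = 7*(3 + (8 + 4))/3 = 7*(3 + 12)/3 = (7/3)*15 = 35)
x(b) = 35
K(u) = -70 - 158*u - 2*u² (K(u) = -2*((u² + 79*u) + 35) = -2*(35 + u² + 79*u) = -70 - 158*u - 2*u²)
K(-84)/((300 - 2474) + 376) = (-70 - 158*(-84) - 2*(-84)²)/((300 - 2474) + 376) = (-70 + 13272 - 2*7056)/(-2174 + 376) = (-70 + 13272 - 14112)/(-1798) = -910*(-1/1798) = 455/899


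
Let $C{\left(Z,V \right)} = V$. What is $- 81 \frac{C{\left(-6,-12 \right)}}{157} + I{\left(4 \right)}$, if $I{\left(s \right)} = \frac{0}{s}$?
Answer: $\frac{972}{157} \approx 6.1911$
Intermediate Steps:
$I{\left(s \right)} = 0$
$- 81 \frac{C{\left(-6,-12 \right)}}{157} + I{\left(4 \right)} = - 81 \left(- \frac{12}{157}\right) + 0 = - 81 \left(\left(-12\right) \frac{1}{157}\right) + 0 = \left(-81\right) \left(- \frac{12}{157}\right) + 0 = \frac{972}{157} + 0 = \frac{972}{157}$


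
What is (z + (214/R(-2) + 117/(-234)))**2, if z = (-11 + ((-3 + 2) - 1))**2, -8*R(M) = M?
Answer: 4198401/4 ≈ 1.0496e+6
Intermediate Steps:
R(M) = -M/8
z = 169 (z = (-11 + (-1 - 1))**2 = (-11 - 2)**2 = (-13)**2 = 169)
(z + (214/R(-2) + 117/(-234)))**2 = (169 + (214/((-1/8*(-2))) + 117/(-234)))**2 = (169 + (214/(1/4) + 117*(-1/234)))**2 = (169 + (214*4 - 1/2))**2 = (169 + (856 - 1/2))**2 = (169 + 1711/2)**2 = (2049/2)**2 = 4198401/4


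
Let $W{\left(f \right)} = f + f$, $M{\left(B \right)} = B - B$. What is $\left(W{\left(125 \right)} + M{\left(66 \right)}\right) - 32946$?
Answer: $-32696$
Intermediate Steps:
$M{\left(B \right)} = 0$
$W{\left(f \right)} = 2 f$
$\left(W{\left(125 \right)} + M{\left(66 \right)}\right) - 32946 = \left(2 \cdot 125 + 0\right) - 32946 = \left(250 + 0\right) - 32946 = 250 - 32946 = -32696$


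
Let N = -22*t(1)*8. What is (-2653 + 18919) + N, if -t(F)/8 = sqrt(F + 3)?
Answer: 19082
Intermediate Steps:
t(F) = -8*sqrt(3 + F) (t(F) = -8*sqrt(F + 3) = -8*sqrt(3 + F))
N = 2816 (N = -(-176)*sqrt(3 + 1)*8 = -(-176)*sqrt(4)*8 = -(-176)*2*8 = -22*(-16)*8 = 352*8 = 2816)
(-2653 + 18919) + N = (-2653 + 18919) + 2816 = 16266 + 2816 = 19082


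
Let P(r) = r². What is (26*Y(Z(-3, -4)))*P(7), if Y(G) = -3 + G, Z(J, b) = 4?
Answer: 1274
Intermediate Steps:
(26*Y(Z(-3, -4)))*P(7) = (26*(-3 + 4))*7² = (26*1)*49 = 26*49 = 1274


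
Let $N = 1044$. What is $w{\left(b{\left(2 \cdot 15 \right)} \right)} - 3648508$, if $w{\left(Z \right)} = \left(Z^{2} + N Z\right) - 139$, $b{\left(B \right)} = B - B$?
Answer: $-3648647$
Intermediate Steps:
$b{\left(B \right)} = 0$
$w{\left(Z \right)} = -139 + Z^{2} + 1044 Z$ ($w{\left(Z \right)} = \left(Z^{2} + 1044 Z\right) - 139 = -139 + Z^{2} + 1044 Z$)
$w{\left(b{\left(2 \cdot 15 \right)} \right)} - 3648508 = \left(-139 + 0^{2} + 1044 \cdot 0\right) - 3648508 = \left(-139 + 0 + 0\right) - 3648508 = -139 - 3648508 = -3648647$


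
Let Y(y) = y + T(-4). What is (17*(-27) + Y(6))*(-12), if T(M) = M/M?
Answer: 5424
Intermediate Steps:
T(M) = 1
Y(y) = 1 + y (Y(y) = y + 1 = 1 + y)
(17*(-27) + Y(6))*(-12) = (17*(-27) + (1 + 6))*(-12) = (-459 + 7)*(-12) = -452*(-12) = 5424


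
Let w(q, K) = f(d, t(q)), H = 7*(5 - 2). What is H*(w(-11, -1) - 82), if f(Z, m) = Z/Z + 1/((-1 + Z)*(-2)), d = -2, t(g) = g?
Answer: -3395/2 ≈ -1697.5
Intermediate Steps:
f(Z, m) = 1 - 1/(2*(-1 + Z)) (f(Z, m) = 1 - ½/(-1 + Z) = 1 - 1/(2*(-1 + Z)))
H = 21 (H = 7*3 = 21)
w(q, K) = 7/6 (w(q, K) = (-3/2 - 2)/(-1 - 2) = -7/2/(-3) = -⅓*(-7/2) = 7/6)
H*(w(-11, -1) - 82) = 21*(7/6 - 82) = 21*(-485/6) = -3395/2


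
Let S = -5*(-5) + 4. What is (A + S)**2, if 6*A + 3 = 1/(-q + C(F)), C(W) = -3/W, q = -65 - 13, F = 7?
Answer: 2155744900/2653641 ≈ 812.37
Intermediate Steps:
q = -78
S = 29 (S = 25 + 4 = 29)
A = -811/1629 (A = -1/2 + 1/(6*(-1*(-78) - 3/7)) = -1/2 + 1/(6*(78 - 3*1/7)) = -1/2 + 1/(6*(78 - 3/7)) = -1/2 + 1/(6*(543/7)) = -1/2 + (1/6)*(7/543) = -1/2 + 7/3258 = -811/1629 ≈ -0.49785)
(A + S)**2 = (-811/1629 + 29)**2 = (46430/1629)**2 = 2155744900/2653641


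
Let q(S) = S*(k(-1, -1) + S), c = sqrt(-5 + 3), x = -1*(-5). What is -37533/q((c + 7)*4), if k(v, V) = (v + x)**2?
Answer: 12511*I/(16*(-25*I + 6*sqrt(2))) ≈ -28.047 + 9.5193*I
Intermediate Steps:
x = 5
c = I*sqrt(2) (c = sqrt(-2) = I*sqrt(2) ≈ 1.4142*I)
k(v, V) = (5 + v)**2 (k(v, V) = (v + 5)**2 = (5 + v)**2)
q(S) = S*(16 + S) (q(S) = S*((5 - 1)**2 + S) = S*(4**2 + S) = S*(16 + S))
-37533/q((c + 7)*4) = -37533*1/(4*(16 + (I*sqrt(2) + 7)*4)*(I*sqrt(2) + 7)) = -37533*1/(4*(7 + I*sqrt(2))*(16 + (7 + I*sqrt(2))*4)) = -37533*1/((16 + (28 + 4*I*sqrt(2)))*(28 + 4*I*sqrt(2))) = -37533*1/((28 + 4*I*sqrt(2))*(44 + 4*I*sqrt(2))) = -37533/((28 + 4*I*sqrt(2))*(44 + 4*I*sqrt(2)))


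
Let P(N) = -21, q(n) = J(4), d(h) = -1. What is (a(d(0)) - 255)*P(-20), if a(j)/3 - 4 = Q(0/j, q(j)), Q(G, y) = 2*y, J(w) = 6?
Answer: 4347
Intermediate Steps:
q(n) = 6
a(j) = 48 (a(j) = 12 + 3*(2*6) = 12 + 3*12 = 12 + 36 = 48)
(a(d(0)) - 255)*P(-20) = (48 - 255)*(-21) = -207*(-21) = 4347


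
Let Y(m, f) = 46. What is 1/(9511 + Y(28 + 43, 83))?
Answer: 1/9557 ≈ 0.00010464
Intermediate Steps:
1/(9511 + Y(28 + 43, 83)) = 1/(9511 + 46) = 1/9557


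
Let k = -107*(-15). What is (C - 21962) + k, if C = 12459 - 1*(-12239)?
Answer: 4341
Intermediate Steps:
C = 24698 (C = 12459 + 12239 = 24698)
k = 1605
(C - 21962) + k = (24698 - 21962) + 1605 = 2736 + 1605 = 4341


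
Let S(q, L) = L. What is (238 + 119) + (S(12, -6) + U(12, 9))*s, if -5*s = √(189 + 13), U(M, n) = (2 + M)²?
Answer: 357 - 38*√202 ≈ -183.08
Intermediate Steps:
s = -√202/5 (s = -√(189 + 13)/5 = -√202/5 ≈ -2.8425)
(238 + 119) + (S(12, -6) + U(12, 9))*s = (238 + 119) + (-6 + (2 + 12)²)*(-√202/5) = 357 + (-6 + 14²)*(-√202/5) = 357 + (-6 + 196)*(-√202/5) = 357 + 190*(-√202/5) = 357 - 38*√202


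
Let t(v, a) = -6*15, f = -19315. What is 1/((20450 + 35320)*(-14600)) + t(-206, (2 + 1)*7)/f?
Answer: 14656352137/3145416846000 ≈ 0.0046596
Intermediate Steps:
t(v, a) = -90
1/((20450 + 35320)*(-14600)) + t(-206, (2 + 1)*7)/f = 1/((20450 + 35320)*(-14600)) - 90/(-19315) = -1/14600/55770 - 90*(-1/19315) = (1/55770)*(-1/14600) + 18/3863 = -1/814242000 + 18/3863 = 14656352137/3145416846000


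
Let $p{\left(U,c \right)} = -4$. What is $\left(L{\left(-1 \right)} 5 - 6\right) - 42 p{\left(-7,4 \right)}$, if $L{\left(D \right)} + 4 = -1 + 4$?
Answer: $157$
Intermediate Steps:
$L{\left(D \right)} = -1$ ($L{\left(D \right)} = -4 + \left(-1 + 4\right) = -4 + 3 = -1$)
$\left(L{\left(-1 \right)} 5 - 6\right) - 42 p{\left(-7,4 \right)} = \left(\left(-1\right) 5 - 6\right) - -168 = \left(-5 - 6\right) + 168 = -11 + 168 = 157$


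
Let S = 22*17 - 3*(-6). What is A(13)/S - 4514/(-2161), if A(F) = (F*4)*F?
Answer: 807581/211778 ≈ 3.8133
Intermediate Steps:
S = 392 (S = 374 + 18 = 392)
A(F) = 4*F² (A(F) = (4*F)*F = 4*F²)
A(13)/S - 4514/(-2161) = (4*13²)/392 - 4514/(-2161) = (4*169)*(1/392) - 4514*(-1/2161) = 676*(1/392) + 4514/2161 = 169/98 + 4514/2161 = 807581/211778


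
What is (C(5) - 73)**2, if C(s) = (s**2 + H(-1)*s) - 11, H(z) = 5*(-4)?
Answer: 25281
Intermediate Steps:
H(z) = -20
C(s) = -11 + s**2 - 20*s (C(s) = (s**2 - 20*s) - 11 = -11 + s**2 - 20*s)
(C(5) - 73)**2 = ((-11 + 5**2 - 20*5) - 73)**2 = ((-11 + 25 - 100) - 73)**2 = (-86 - 73)**2 = (-159)**2 = 25281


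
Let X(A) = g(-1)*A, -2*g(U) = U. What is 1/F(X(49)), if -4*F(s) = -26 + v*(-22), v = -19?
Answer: -1/98 ≈ -0.010204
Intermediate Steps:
g(U) = -U/2
X(A) = A/2 (X(A) = (-½*(-1))*A = A/2)
F(s) = -98 (F(s) = -(-26 - 19*(-22))/4 = -(-26 + 418)/4 = -¼*392 = -98)
1/F(X(49)) = 1/(-98) = -1/98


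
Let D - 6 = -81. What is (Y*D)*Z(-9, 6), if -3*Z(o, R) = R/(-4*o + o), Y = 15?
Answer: 250/3 ≈ 83.333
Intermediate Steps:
D = -75 (D = 6 - 81 = -75)
Z(o, R) = R/(9*o) (Z(o, R) = -R/(3*(-4*o + o)) = -R/(3*((-3*o))) = -R*(-1/(3*o))/3 = -(-1)*R/(9*o) = R/(9*o))
(Y*D)*Z(-9, 6) = (15*(-75))*((⅑)*6/(-9)) = -125*6*(-1)/9 = -1125*(-2/27) = 250/3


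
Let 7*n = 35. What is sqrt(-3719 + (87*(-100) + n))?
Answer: I*sqrt(12414) ≈ 111.42*I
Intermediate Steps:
n = 5 (n = (1/7)*35 = 5)
sqrt(-3719 + (87*(-100) + n)) = sqrt(-3719 + (87*(-100) + 5)) = sqrt(-3719 + (-8700 + 5)) = sqrt(-3719 - 8695) = sqrt(-12414) = I*sqrt(12414)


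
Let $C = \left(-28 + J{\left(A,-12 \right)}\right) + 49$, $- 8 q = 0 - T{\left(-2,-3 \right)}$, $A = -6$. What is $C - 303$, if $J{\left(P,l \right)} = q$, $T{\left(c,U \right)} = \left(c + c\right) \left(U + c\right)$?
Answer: $- \frac{559}{2} \approx -279.5$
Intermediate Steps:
$T{\left(c,U \right)} = 2 c \left(U + c\right)$
$q = \frac{5}{2}$ ($q = - \frac{0 - 2 \left(-2\right) \left(-3 - 2\right)}{8} = - \frac{0 - 2 \left(-2\right) \left(-5\right)}{8} = - \frac{0 - 20}{8} = \left(- \frac{1}{8}\right) \left(-20\right) = \frac{5}{2} \approx 2.5$)
$J{\left(P,l \right)} = \frac{5}{2}$
$C = \frac{47}{2}$ ($C = \left(-28 + \frac{5}{2}\right) + 49 = - \frac{51}{2} + 49 = \frac{47}{2} \approx 23.5$)
$C - 303 = \frac{47}{2} - 303 = - \frac{559}{2}$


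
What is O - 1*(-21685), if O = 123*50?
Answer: 27835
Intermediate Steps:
O = 6150
O - 1*(-21685) = 6150 - 1*(-21685) = 6150 + 21685 = 27835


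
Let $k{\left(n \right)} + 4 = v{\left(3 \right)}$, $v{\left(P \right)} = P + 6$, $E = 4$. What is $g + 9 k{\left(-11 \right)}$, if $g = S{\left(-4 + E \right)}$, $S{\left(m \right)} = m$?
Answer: $45$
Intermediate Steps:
$g = 0$ ($g = -4 + 4 = 0$)
$v{\left(P \right)} = 6 + P$
$k{\left(n \right)} = 5$ ($k{\left(n \right)} = -4 + \left(6 + 3\right) = -4 + 9 = 5$)
$g + 9 k{\left(-11 \right)} = 0 + 9 \cdot 5 = 0 + 45 = 45$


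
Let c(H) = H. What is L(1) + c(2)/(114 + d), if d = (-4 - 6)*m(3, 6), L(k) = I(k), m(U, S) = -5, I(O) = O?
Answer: 83/82 ≈ 1.0122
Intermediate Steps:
L(k) = k
d = 50 (d = (-4 - 6)*(-5) = -10*(-5) = 50)
L(1) + c(2)/(114 + d) = 1 + 2/(114 + 50) = 1 + 2/164 = 1 + (1/164)*2 = 1 + 1/82 = 83/82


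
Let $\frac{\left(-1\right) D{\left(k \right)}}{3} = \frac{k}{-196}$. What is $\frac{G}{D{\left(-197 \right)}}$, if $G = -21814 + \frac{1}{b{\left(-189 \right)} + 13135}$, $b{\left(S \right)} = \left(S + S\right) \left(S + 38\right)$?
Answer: $\frac{100066256892}{13831961} \approx 7234.4$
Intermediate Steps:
$D{\left(k \right)} = \frac{3 k}{196}$ ($D{\left(k \right)} = - 3 \frac{k}{-196} = - 3 k \left(- \frac{1}{196}\right) = - 3 \left(- \frac{k}{196}\right) = \frac{3 k}{196}$)
$b{\left(S \right)} = 2 S \left(38 + S\right)$
$G = - \frac{1531626381}{70213}$ ($G = -21814 + \frac{1}{2 \left(-189\right) \left(38 - 189\right) + 13135} = -21814 + \frac{1}{2 \left(-189\right) \left(-151\right) + 13135} = -21814 + \frac{1}{57078 + 13135} = -21814 + \frac{1}{70213} = - \frac{1531626381}{70213} \approx -21814.0$)
$\frac{G}{D{\left(-197 \right)}} = - \frac{1531626381}{70213 \cdot \frac{3}{196} \left(-197\right)} = - \frac{1531626381}{70213 \left(- \frac{591}{196}\right)} = \left(- \frac{1531626381}{70213}\right) \left(- \frac{196}{591}\right) = \frac{100066256892}{13831961}$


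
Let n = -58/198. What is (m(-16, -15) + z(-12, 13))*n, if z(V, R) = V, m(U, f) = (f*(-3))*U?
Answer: 7076/33 ≈ 214.42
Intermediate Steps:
m(U, f) = -3*U*f (m(U, f) = (-3*f)*U = -3*U*f)
n = -29/99 (n = -58*1/198 = -29/99 ≈ -0.29293)
(m(-16, -15) + z(-12, 13))*n = (-3*(-16)*(-15) - 12)*(-29/99) = (-720 - 12)*(-29/99) = -732*(-29/99) = 7076/33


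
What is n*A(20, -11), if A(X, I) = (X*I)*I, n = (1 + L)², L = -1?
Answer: 0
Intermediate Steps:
n = 0 (n = (1 - 1)² = 0² = 0)
A(X, I) = X*I² (A(X, I) = (I*X)*I = X*I²)
n*A(20, -11) = 0*(20*(-11)²) = 0*(20*121) = 0*2420 = 0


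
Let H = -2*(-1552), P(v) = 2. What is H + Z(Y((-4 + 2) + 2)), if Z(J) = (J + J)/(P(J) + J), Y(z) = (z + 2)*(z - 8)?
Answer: 21744/7 ≈ 3106.3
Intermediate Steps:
Y(z) = (-8 + z)*(2 + z) (Y(z) = (2 + z)*(-8 + z) = (-8 + z)*(2 + z))
Z(J) = 2*J/(2 + J) (Z(J) = (J + J)/(2 + J) = (2*J)/(2 + J) = 2*J/(2 + J))
H = 3104
H + Z(Y((-4 + 2) + 2)) = 3104 + 2*(-16 + ((-4 + 2) + 2)² - 6*((-4 + 2) + 2))/(2 + (-16 + ((-4 + 2) + 2)² - 6*((-4 + 2) + 2))) = 3104 + 2*(-16 + (-2 + 2)² - 6*(-2 + 2))/(2 + (-16 + (-2 + 2)² - 6*(-2 + 2))) = 3104 + 2*(-16 + 0² - 6*0)/(2 + (-16 + 0² - 6*0)) = 3104 + 2*(-16 + 0 + 0)/(2 + (-16 + 0 + 0)) = 3104 + 2*(-16)/(2 - 16) = 3104 + 2*(-16)/(-14) = 3104 + 2*(-16)*(-1/14) = 3104 + 16/7 = 21744/7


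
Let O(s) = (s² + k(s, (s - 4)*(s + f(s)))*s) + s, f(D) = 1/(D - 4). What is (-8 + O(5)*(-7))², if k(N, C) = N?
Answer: 154449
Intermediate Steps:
f(D) = 1/(-4 + D)
O(s) = s + 2*s² (O(s) = (s² + s*s) + s = (s² + s²) + s = 2*s² + s = s + 2*s²)
(-8 + O(5)*(-7))² = (-8 + (5*(1 + 2*5))*(-7))² = (-8 + (5*(1 + 10))*(-7))² = (-8 + (5*11)*(-7))² = (-8 + 55*(-7))² = (-8 - 385)² = (-393)² = 154449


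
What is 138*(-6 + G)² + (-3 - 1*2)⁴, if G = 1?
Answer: 4075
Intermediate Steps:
138*(-6 + G)² + (-3 - 1*2)⁴ = 138*(-6 + 1)² + (-3 - 1*2)⁴ = 138*(-5)² + (-3 - 2)⁴ = 138*25 + (-5)⁴ = 3450 + 625 = 4075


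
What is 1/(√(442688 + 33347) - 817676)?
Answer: -817676/668593564941 - 7*√9715/668593564941 ≈ -1.2240e-6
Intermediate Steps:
1/(√(442688 + 33347) - 817676) = 1/(√476035 - 817676) = 1/(7*√9715 - 817676) = 1/(-817676 + 7*√9715)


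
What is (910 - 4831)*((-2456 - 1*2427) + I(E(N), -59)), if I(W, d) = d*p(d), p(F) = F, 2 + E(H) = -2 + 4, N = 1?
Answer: 5497242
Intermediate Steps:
E(H) = 0 (E(H) = -2 + (-2 + 4) = -2 + 2 = 0)
I(W, d) = d² (I(W, d) = d*d = d²)
(910 - 4831)*((-2456 - 1*2427) + I(E(N), -59)) = (910 - 4831)*((-2456 - 1*2427) + (-59)²) = -3921*((-2456 - 2427) + 3481) = -3921*(-4883 + 3481) = -3921*(-1402) = 5497242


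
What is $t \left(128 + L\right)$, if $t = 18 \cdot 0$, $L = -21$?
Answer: $0$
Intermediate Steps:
$t = 0$
$t \left(128 + L\right) = 0 \left(128 - 21\right) = 0 \cdot 107 = 0$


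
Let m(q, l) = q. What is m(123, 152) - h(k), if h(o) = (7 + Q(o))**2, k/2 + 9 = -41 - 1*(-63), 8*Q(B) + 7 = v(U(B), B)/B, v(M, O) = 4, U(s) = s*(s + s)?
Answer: 922047/10816 ≈ 85.248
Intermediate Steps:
U(s) = 2*s**2 (U(s) = s*(2*s) = 2*s**2)
Q(B) = -7/8 + 1/(2*B) (Q(B) = -7/8 + (4/B)/8 = -7/8 + 1/(2*B))
k = 26 (k = -18 + 2*(-41 - 1*(-63)) = -18 + 2*(-41 + 63) = -18 + 2*22 = -18 + 44 = 26)
h(o) = (7 + (4 - 7*o)/(8*o))**2
m(123, 152) - h(k) = 123 - (4 + 49*26)**2/(64*26**2) = 123 - (4 + 1274)**2/(64*676) = 123 - 1278**2/(64*676) = 123 - 1633284/(64*676) = 123 - 1*408321/10816 = 123 - 408321/10816 = 922047/10816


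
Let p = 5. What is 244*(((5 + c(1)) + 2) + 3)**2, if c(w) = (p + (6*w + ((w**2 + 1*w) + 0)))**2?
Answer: 7818004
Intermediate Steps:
c(w) = (5 + w**2 + 7*w)**2 (c(w) = (5 + (6*w + ((w**2 + 1*w) + 0)))**2 = (5 + (6*w + ((w**2 + w) + 0)))**2 = (5 + (6*w + ((w + w**2) + 0)))**2 = (5 + (6*w + (w + w**2)))**2 = (5 + (w**2 + 7*w))**2 = (5 + w**2 + 7*w)**2)
244*(((5 + c(1)) + 2) + 3)**2 = 244*(((5 + (5 + 1**2 + 7*1)**2) + 2) + 3)**2 = 244*(((5 + (5 + 1 + 7)**2) + 2) + 3)**2 = 244*(((5 + 13**2) + 2) + 3)**2 = 244*(((5 + 169) + 2) + 3)**2 = 244*((174 + 2) + 3)**2 = 244*(176 + 3)**2 = 244*179**2 = 244*32041 = 7818004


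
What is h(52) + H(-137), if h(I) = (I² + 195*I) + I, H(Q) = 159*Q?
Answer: -8887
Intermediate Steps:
h(I) = I² + 196*I
h(52) + H(-137) = 52*(196 + 52) + 159*(-137) = 52*248 - 21783 = 12896 - 21783 = -8887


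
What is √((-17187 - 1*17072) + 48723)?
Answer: 8*√226 ≈ 120.27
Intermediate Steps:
√((-17187 - 1*17072) + 48723) = √((-17187 - 17072) + 48723) = √(-34259 + 48723) = √14464 = 8*√226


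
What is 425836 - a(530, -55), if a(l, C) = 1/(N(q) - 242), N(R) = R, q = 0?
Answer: 103052313/242 ≈ 4.2584e+5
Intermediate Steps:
a(l, C) = -1/242 (a(l, C) = 1/(0 - 242) = 1/(-242) = -1/242)
425836 - a(530, -55) = 425836 - 1*(-1/242) = 425836 + 1/242 = 103052313/242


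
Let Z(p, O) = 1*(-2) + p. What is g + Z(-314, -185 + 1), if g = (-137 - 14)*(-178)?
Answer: 26562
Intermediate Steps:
Z(p, O) = -2 + p
g = 26878 (g = -151*(-178) = 26878)
g + Z(-314, -185 + 1) = 26878 + (-2 - 314) = 26878 - 316 = 26562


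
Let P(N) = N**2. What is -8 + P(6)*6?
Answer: 208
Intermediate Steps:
-8 + P(6)*6 = -8 + 6**2*6 = -8 + 36*6 = -8 + 216 = 208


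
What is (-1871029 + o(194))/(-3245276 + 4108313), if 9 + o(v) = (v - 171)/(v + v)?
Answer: -725962721/334858356 ≈ -2.1680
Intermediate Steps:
o(v) = -9 + (-171 + v)/(2*v) (o(v) = -9 + (v - 171)/(v + v) = -9 + (-171 + v)/((2*v)) = -9 + (-171 + v)*(1/(2*v)) = -9 + (-171 + v)/(2*v))
(-1871029 + o(194))/(-3245276 + 4108313) = (-1871029 + (½)*(-171 - 17*194)/194)/(-3245276 + 4108313) = (-1871029 + (½)*(1/194)*(-171 - 3298))/863037 = (-1871029 + (½)*(1/194)*(-3469))*(1/863037) = (-1871029 - 3469/388)*(1/863037) = -725962721/388*1/863037 = -725962721/334858356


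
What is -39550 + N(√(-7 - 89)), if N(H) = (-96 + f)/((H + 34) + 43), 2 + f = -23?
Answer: (-158200*√6 + 3045471*I)/(-77*I + 4*√6) ≈ -39552.0 + 0.19677*I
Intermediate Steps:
f = -25 (f = -2 - 23 = -25)
N(H) = -121/(77 + H) (N(H) = (-96 - 25)/((H + 34) + 43) = -121/((34 + H) + 43) = -121/(77 + H))
-39550 + N(√(-7 - 89)) = -39550 - 121/(77 + √(-7 - 89)) = -39550 - 121/(77 + √(-96)) = -39550 - 121/(77 + 4*I*√6)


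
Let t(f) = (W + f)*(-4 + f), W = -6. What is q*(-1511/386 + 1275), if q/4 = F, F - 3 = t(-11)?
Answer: 253169724/193 ≈ 1.3118e+6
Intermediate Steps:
t(f) = (-6 + f)*(-4 + f)
F = 258 (F = 3 + (24 + (-11)² - 10*(-11)) = 3 + (24 + 121 + 110) = 3 + 255 = 258)
q = 1032 (q = 4*258 = 1032)
q*(-1511/386 + 1275) = 1032*(-1511/386 + 1275) = 1032*(490639/386) = 253169724/193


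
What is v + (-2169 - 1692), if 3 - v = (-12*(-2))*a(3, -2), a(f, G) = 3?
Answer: -3930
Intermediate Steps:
v = -69 (v = 3 - (-12*(-2))*3 = 3 - 24*3 = 3 - 1*72 = 3 - 72 = -69)
v + (-2169 - 1692) = -69 + (-2169 - 1692) = -69 - 3861 = -3930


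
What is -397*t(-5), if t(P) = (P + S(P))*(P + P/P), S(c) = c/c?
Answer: -6352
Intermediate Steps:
S(c) = 1
t(P) = (1 + P)² (t(P) = (P + 1)*(P + P/P) = (1 + P)*(P + 1) = (1 + P)*(1 + P) = (1 + P)²)
-397*t(-5) = -397*(1 + (-5)² + 2*(-5)) = -397*(1 + 25 - 10) = -397*16 = -6352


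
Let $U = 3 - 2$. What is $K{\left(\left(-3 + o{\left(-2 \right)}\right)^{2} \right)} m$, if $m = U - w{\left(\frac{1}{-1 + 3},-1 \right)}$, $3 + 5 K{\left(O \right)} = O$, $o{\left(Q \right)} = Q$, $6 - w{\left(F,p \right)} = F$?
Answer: $- \frac{99}{5} \approx -19.8$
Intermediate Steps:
$w{\left(F,p \right)} = 6 - F$
$U = 1$ ($U = 3 - 2 = 1$)
$K{\left(O \right)} = - \frac{3}{5} + \frac{O}{5}$
$m = - \frac{9}{2}$ ($m = 1 - \left(6 - \frac{1}{-1 + 3}\right) = 1 - \left(6 - \frac{1}{2}\right) = 1 - \frac{11}{2} = - \frac{9}{2} \approx -4.5$)
$K{\left(\left(-3 + o{\left(-2 \right)}\right)^{2} \right)} m = \left(- \frac{3}{5} + \frac{\left(-3 - 2\right)^{2}}{5}\right) \left(- \frac{9}{2}\right) = \left(- \frac{3}{5} + \frac{\left(-5\right)^{2}}{5}\right) \left(- \frac{9}{2}\right) = \left(- \frac{3}{5} + \frac{1}{5} \cdot 25\right) \left(- \frac{9}{2}\right) = \left(- \frac{3}{5} + 5\right) \left(- \frac{9}{2}\right) = \frac{22}{5} \left(- \frac{9}{2}\right) = - \frac{99}{5}$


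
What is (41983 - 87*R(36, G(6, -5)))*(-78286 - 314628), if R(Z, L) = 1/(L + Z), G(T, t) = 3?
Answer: -214432815500/13 ≈ -1.6495e+10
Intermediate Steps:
(41983 - 87*R(36, G(6, -5)))*(-78286 - 314628) = (41983 - 87/(3 + 36))*(-78286 - 314628) = (41983 - 87/39)*(-392914) = (41983 - 87*1/39)*(-392914) = (41983 - 29/13)*(-392914) = (545750/13)*(-392914) = -214432815500/13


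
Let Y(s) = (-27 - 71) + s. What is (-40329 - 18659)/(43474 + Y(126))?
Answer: -29494/21751 ≈ -1.3560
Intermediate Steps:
Y(s) = -98 + s
(-40329 - 18659)/(43474 + Y(126)) = (-40329 - 18659)/(43474 + (-98 + 126)) = -58988/(43474 + 28) = -58988/43502 = -58988*1/43502 = -29494/21751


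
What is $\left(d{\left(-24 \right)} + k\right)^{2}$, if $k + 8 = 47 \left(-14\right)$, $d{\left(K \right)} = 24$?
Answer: $412164$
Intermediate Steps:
$k = -666$ ($k = -8 + 47 \left(-14\right) = -8 - 658 = -666$)
$\left(d{\left(-24 \right)} + k\right)^{2} = \left(24 - 666\right)^{2} = \left(-642\right)^{2} = 412164$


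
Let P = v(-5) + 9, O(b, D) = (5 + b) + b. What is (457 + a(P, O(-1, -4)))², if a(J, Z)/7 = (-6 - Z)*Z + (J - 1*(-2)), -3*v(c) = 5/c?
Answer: 1085764/9 ≈ 1.2064e+5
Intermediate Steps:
v(c) = -5/(3*c)
O(b, D) = 5 + 2*b
P = 28/3 (P = -5/3/(-5) + 9 = -5/3*(-⅕) + 9 = ⅓ + 9 = 28/3 ≈ 9.3333)
a(J, Z) = 14 + 7*J + 7*Z*(-6 - Z) (a(J, Z) = 7*((-6 - Z)*Z + (J - 1*(-2))) = 7*(Z*(-6 - Z) + (J + 2)) = 7*(Z*(-6 - Z) + (2 + J)) = 7*(2 + J + Z*(-6 - Z)) = 14 + 7*J + 7*Z*(-6 - Z))
(457 + a(P, O(-1, -4)))² = (457 + (14 - 42*(5 + 2*(-1)) - 7*(5 + 2*(-1))² + 7*(28/3)))² = (457 + (14 - 42*(5 - 2) - 7*(5 - 2)² + 196/3))² = (457 + (14 - 42*3 - 7*3² + 196/3))² = (457 + (14 - 126 - 7*9 + 196/3))² = (457 + (14 - 126 - 63 + 196/3))² = (457 - 329/3)² = (1042/3)² = 1085764/9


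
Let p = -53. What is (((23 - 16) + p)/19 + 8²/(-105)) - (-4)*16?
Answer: 121634/1995 ≈ 60.969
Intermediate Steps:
(((23 - 16) + p)/19 + 8²/(-105)) - (-4)*16 = (((23 - 16) - 53)/19 + 8²/(-105)) - (-4)*16 = ((7 - 53)*(1/19) + 64*(-1/105)) - 1*(-64) = (-46*1/19 - 64/105) + 64 = (-46/19 - 64/105) + 64 = -6046/1995 + 64 = 121634/1995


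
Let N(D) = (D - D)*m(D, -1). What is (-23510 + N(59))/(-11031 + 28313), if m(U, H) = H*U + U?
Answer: -11755/8641 ≈ -1.3604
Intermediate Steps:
m(U, H) = U + H*U
N(D) = 0 (N(D) = (D - D)*(D*(1 - 1)) = 0*(D*0) = 0*0 = 0)
(-23510 + N(59))/(-11031 + 28313) = (-23510 + 0)/(-11031 + 28313) = -23510/17282 = -23510*1/17282 = -11755/8641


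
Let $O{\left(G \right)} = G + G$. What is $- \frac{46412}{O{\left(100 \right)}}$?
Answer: $- \frac{11603}{50} \approx -232.06$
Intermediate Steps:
$O{\left(G \right)} = 2 G$
$- \frac{46412}{O{\left(100 \right)}} = - \frac{46412}{2 \cdot 100} = - \frac{46412}{200} = \left(-46412\right) \frac{1}{200} = - \frac{11603}{50}$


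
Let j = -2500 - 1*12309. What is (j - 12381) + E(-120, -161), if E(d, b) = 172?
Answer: -27018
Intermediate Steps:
j = -14809 (j = -2500 - 12309 = -14809)
(j - 12381) + E(-120, -161) = (-14809 - 12381) + 172 = -27190 + 172 = -27018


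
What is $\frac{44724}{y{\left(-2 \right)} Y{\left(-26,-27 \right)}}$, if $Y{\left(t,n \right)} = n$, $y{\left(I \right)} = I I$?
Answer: $- \frac{3727}{9} \approx -414.11$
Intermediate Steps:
$y{\left(I \right)} = I^{2}$
$\frac{44724}{y{\left(-2 \right)} Y{\left(-26,-27 \right)}} = \frac{44724}{\left(-2\right)^{2} \left(-27\right)} = \frac{44724}{4 \left(-27\right)} = \frac{44724}{-108} = 44724 \left(- \frac{1}{108}\right) = - \frac{3727}{9}$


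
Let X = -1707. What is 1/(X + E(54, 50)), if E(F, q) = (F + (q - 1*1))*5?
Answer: -1/1192 ≈ -0.00083893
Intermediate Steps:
E(F, q) = -5 + 5*F + 5*q (E(F, q) = (F + (q - 1))*5 = (F + (-1 + q))*5 = (-1 + F + q)*5 = -5 + 5*F + 5*q)
1/(X + E(54, 50)) = 1/(-1707 + (-5 + 5*54 + 5*50)) = 1/(-1707 + (-5 + 270 + 250)) = 1/(-1707 + 515) = 1/(-1192) = -1/1192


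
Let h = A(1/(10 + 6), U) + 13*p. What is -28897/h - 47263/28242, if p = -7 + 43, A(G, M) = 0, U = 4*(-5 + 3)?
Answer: -46568231/734292 ≈ -63.419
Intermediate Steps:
U = -8 (U = 4*(-2) = -8)
p = 36
h = 468 (h = 0 + 13*36 = 0 + 468 = 468)
-28897/h - 47263/28242 = -28897/468 - 47263/28242 = -46568231/734292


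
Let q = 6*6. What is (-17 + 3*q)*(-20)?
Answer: -1820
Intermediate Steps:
q = 36
(-17 + 3*q)*(-20) = (-17 + 3*36)*(-20) = (-17 + 108)*(-20) = 91*(-20) = -1820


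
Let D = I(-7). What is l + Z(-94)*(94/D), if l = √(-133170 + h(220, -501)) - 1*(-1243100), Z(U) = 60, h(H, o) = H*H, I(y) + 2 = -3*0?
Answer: 1240280 + 7*I*√1730 ≈ 1.2403e+6 + 291.15*I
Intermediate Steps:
I(y) = -2 (I(y) = -2 - 3*0 = -2 + 0 = -2)
D = -2
h(H, o) = H²
l = 1243100 + 7*I*√1730 (l = √(-133170 + 220²) - 1*(-1243100) = √(-133170 + 48400) + 1243100 = √(-84770) + 1243100 = 7*I*√1730 + 1243100 = 1243100 + 7*I*√1730 ≈ 1.2431e+6 + 291.15*I)
l + Z(-94)*(94/D) = (1243100 + 7*I*√1730) + 60*(94/(-2)) = (1243100 + 7*I*√1730) + 60*(94*(-½)) = (1243100 + 7*I*√1730) + 60*(-47) = (1243100 + 7*I*√1730) - 2820 = 1240280 + 7*I*√1730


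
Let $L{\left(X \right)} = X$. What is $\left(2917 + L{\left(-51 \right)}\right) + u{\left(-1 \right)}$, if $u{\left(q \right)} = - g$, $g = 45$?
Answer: $2821$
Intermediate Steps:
$u{\left(q \right)} = -45$ ($u{\left(q \right)} = \left(-1\right) 45 = -45$)
$\left(2917 + L{\left(-51 \right)}\right) + u{\left(-1 \right)} = \left(2917 - 51\right) - 45 = 2866 - 45 = 2821$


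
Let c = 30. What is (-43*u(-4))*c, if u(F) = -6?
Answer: 7740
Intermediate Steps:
(-43*u(-4))*c = -43*(-6)*30 = 258*30 = 7740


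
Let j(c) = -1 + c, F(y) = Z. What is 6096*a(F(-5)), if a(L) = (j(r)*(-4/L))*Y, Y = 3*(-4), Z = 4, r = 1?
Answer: 0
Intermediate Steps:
F(y) = 4
Y = -12
a(L) = 0 (a(L) = ((-1 + 1)*(-4/L))*(-12) = (0*(-4/L))*(-12) = 0*(-12) = 0)
6096*a(F(-5)) = 6096*0 = 0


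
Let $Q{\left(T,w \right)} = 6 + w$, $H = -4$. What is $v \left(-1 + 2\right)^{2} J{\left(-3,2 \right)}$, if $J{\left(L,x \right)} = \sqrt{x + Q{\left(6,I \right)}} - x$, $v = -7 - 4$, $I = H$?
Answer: $0$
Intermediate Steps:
$I = -4$
$v = -11$ ($v = -7 - 4 = -11$)
$J{\left(L,x \right)} = \sqrt{2 + x} - x$ ($J{\left(L,x \right)} = \sqrt{x + \left(6 - 4\right)} - x = \sqrt{x + 2} - x = \sqrt{2 + x} - x$)
$v \left(-1 + 2\right)^{2} J{\left(-3,2 \right)} = - 11 \left(-1 + 2\right)^{2} \left(\sqrt{2 + 2} - 2\right) = - 11 \cdot 1^{2} \left(\sqrt{4} - 2\right) = \left(-11\right) 1 \left(2 - 2\right) = \left(-11\right) 0 = 0$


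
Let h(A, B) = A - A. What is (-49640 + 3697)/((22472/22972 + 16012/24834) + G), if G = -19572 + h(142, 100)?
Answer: 3276233508633/1395579847168 ≈ 2.3476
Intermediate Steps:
h(A, B) = 0
G = -19572 (G = -19572 + 0 = -19572)
(-49640 + 3697)/((22472/22972 + 16012/24834) + G) = (-49640 + 3697)/((22472/22972 + 16012/24834) - 19572) = -45943/((22472*(1/22972) + 16012*(1/24834)) - 19572) = -45943/((5618/5743 + 8006/12417) - 19572) = -45943/(115737164/71310831 - 19572) = -45943/(-1395579847168/71310831) = -45943*(-71310831/1395579847168) = 3276233508633/1395579847168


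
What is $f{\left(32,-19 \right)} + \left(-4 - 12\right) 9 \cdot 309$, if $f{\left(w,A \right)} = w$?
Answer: $-44464$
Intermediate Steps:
$f{\left(32,-19 \right)} + \left(-4 - 12\right) 9 \cdot 309 = 32 + \left(-4 - 12\right) 9 \cdot 309 = 32 + \left(-16\right) 9 \cdot 309 = 32 - 44496 = -44464$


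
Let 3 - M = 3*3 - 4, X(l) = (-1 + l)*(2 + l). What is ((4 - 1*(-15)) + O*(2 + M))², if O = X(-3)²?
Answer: 361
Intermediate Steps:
O = 16 (O = (-2 - 3 + (-3)²)² = (-2 - 3 + 9)² = 4² = 16)
M = -2 (M = 3 - (3*3 - 4) = 3 - (9 - 4) = 3 - 1*5 = 3 - 5 = -2)
((4 - 1*(-15)) + O*(2 + M))² = ((4 - 1*(-15)) + 16*(2 - 2))² = ((4 + 15) + 16*0)² = (19 + 0)² = 19² = 361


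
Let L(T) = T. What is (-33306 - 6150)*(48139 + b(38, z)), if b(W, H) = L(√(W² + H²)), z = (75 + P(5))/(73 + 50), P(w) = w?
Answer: -1899372384 - 26304*√5463169/41 ≈ -1.9009e+9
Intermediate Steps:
z = 80/123 (z = (75 + 5)/(73 + 50) = 80/123 ≈ 0.65041)
b(W, H) = √(H² + W²) (b(W, H) = √(W² + H²) = √(H² + W²))
(-33306 - 6150)*(48139 + b(38, z)) = (-33306 - 6150)*(48139 + √((80/123)² + 38²)) = -39456*(48139 + √(6400/15129 + 1444)) = -39456*(48139 + √(21852676/15129)) = -39456*(48139 + 2*√5463169/123) = -1899372384 - 26304*√5463169/41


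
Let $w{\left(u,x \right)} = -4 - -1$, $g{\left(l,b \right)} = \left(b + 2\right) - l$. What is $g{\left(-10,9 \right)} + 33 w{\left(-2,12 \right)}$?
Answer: $-78$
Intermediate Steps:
$g{\left(l,b \right)} = 2 + b - l$ ($g{\left(l,b \right)} = \left(2 + b\right) - l = 2 + b - l$)
$w{\left(u,x \right)} = -3$ ($w{\left(u,x \right)} = -4 + 1 = -3$)
$g{\left(-10,9 \right)} + 33 w{\left(-2,12 \right)} = \left(2 + 9 - -10\right) + 33 \left(-3\right) = \left(2 + 9 + 10\right) - 99 = 21 - 99 = -78$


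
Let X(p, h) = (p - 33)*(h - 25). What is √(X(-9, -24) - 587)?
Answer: √1471 ≈ 38.354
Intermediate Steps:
X(p, h) = (-33 + p)*(-25 + h)
√(X(-9, -24) - 587) = √((825 - 33*(-24) - 25*(-9) - 24*(-9)) - 587) = √((825 + 792 + 225 + 216) - 587) = √(2058 - 587) = √1471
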